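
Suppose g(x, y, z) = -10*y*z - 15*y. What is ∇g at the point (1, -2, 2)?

∂g/∂x = 0
∂g/∂y = -10*z - 15
∂g/∂z = -10*y
∇g = (0, -10*z - 15, -10*y)
At (1, -2, 2): (0, -35, 20).

(0, -35, 20)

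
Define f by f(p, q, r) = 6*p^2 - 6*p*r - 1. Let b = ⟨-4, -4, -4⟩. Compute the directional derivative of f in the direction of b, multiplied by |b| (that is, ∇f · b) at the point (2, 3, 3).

24

∂f/∂p = 12*p - 6*r
∂f/∂q = 0
∂f/∂r = -6*p
∇f at (2, 3, 3) = (6, 0, -12)
∇f · b = (6)(-4) + (0)(-4) + (-12)(-4) = 24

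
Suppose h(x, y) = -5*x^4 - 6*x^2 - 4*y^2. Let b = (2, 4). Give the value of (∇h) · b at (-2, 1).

336

∂h/∂x = -20*x^3 - 12*x
∂h/∂y = -8*y
∇h at (-2, 1) = (184, -8)
∇h · b = (184)(2) + (-8)(4) = 336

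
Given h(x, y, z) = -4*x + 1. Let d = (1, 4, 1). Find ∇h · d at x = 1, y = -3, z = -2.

∂h/∂x = -4
∂h/∂y = 0
∂h/∂z = 0
∇h at (1, -3, -2) = (-4, 0, 0)
∇h · d = (-4)(1) + (0)(4) + (0)(1) = -4

-4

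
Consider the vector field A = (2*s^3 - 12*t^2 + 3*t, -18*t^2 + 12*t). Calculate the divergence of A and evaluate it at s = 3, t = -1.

∂A₁/∂s = 6*s^2
∂A₂/∂t = -36*t + 12
∇·A = 6*s^2 - 36*t + 12
At (3, -1): 102.

102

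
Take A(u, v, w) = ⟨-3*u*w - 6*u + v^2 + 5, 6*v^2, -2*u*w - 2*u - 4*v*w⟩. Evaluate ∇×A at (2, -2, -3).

(∇×A)₁ = ∂A₃/∂v − ∂A₂/∂w = -4*w
(∇×A)₂ = ∂A₁/∂w − ∂A₃/∂u = -3*u + 2*w + 2
(∇×A)₃ = ∂A₂/∂u − ∂A₁/∂v = -2*v
∇×A = (-4*w, -3*u + 2*w + 2, -2*v)
At (2, -2, -3): (12, -10, 4).

(12, -10, 4)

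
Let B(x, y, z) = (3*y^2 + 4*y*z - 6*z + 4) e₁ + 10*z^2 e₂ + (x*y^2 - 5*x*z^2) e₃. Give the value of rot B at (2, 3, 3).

(-48, 42, -30)

(∇×B)₁ = ∂B₃/∂y − ∂B₂/∂z = 2*x*y - 20*z
(∇×B)₂ = ∂B₁/∂z − ∂B₃/∂x = -y^2 + 4*y + 5*z^2 - 6
(∇×B)₃ = ∂B₂/∂x − ∂B₁/∂y = -6*y - 4*z
∇×B = (2*x*y - 20*z, -y^2 + 4*y + 5*z^2 - 6, -6*y - 4*z)
At (2, 3, 3): (-48, 42, -30).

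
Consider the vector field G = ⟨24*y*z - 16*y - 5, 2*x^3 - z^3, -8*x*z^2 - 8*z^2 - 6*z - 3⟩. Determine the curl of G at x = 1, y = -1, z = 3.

(27, 48, -50)

(∇×G)₁ = ∂G₃/∂y − ∂G₂/∂z = 3*z^2
(∇×G)₂ = ∂G₁/∂z − ∂G₃/∂x = 24*y + 8*z^2
(∇×G)₃ = ∂G₂/∂x − ∂G₁/∂y = 6*x^2 - 24*z + 16
∇×G = (3*z^2, 24*y + 8*z^2, 6*x^2 - 24*z + 16)
At (1, -1, 3): (27, 48, -50).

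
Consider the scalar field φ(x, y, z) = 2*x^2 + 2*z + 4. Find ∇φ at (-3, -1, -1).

(-12, 0, 2)

∂φ/∂x = 4*x
∂φ/∂y = 0
∂φ/∂z = 2
∇φ = (4*x, 0, 2)
At (-3, -1, -1): (-12, 0, 2).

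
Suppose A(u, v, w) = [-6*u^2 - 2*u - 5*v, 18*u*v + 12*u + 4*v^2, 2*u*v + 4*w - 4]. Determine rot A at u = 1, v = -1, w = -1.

(2, 2, -1)

(∇×A)₁ = ∂A₃/∂v − ∂A₂/∂w = 2*u
(∇×A)₂ = ∂A₁/∂w − ∂A₃/∂u = -2*v
(∇×A)₃ = ∂A₂/∂u − ∂A₁/∂v = 18*v + 17
∇×A = (2*u, -2*v, 18*v + 17)
At (1, -1, -1): (2, 2, -1).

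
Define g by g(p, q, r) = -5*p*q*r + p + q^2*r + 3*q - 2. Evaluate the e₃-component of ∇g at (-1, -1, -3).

-4

(∇g)_3 = ∂g/∂r = -5*p*q + q^2
At (-1, -1, -3): -4.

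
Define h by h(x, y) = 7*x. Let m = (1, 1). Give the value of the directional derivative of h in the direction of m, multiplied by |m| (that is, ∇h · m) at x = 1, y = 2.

∂h/∂x = 7
∂h/∂y = 0
∇h at (1, 2) = (7, 0)
∇h · m = (7)(1) + (0)(1) = 7

7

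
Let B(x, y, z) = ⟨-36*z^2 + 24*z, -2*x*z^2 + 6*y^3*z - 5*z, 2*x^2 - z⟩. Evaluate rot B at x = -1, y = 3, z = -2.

(-149, 172, -8)

(∇×B)₁ = ∂B₃/∂y − ∂B₂/∂z = 4*x*z - 6*y^3 + 5
(∇×B)₂ = ∂B₁/∂z − ∂B₃/∂x = -4*x - 72*z + 24
(∇×B)₃ = ∂B₂/∂x − ∂B₁/∂y = -2*z^2
∇×B = (4*x*z - 6*y^3 + 5, -4*x - 72*z + 24, -2*z^2)
At (-1, 3, -2): (-149, 172, -8).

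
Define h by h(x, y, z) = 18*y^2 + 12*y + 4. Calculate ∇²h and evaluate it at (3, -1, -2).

36

∂²h/∂x² = 0
∂²h/∂y² = 36
∂²h/∂z² = 0
∇²h = 36
At (3, -1, -2): 36.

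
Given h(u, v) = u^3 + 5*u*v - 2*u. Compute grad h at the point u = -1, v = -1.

(-4, -5)

∂h/∂u = 3*u^2 + 5*v - 2
∂h/∂v = 5*u
∇h = (3*u^2 + 5*v - 2, 5*u)
At (-1, -1): (-4, -5).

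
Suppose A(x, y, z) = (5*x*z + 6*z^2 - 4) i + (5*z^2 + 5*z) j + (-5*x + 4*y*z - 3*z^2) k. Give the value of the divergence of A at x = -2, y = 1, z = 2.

2

∂A₁/∂x = 5*z
∂A₂/∂y = 0
∂A₃/∂z = 4*y - 6*z
∇·A = 4*y - z
At (-2, 1, 2): 2.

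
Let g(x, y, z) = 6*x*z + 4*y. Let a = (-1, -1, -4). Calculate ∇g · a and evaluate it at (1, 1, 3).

∂g/∂x = 6*z
∂g/∂y = 4
∂g/∂z = 6*x
∇g at (1, 1, 3) = (18, 4, 6)
∇g · a = (18)(-1) + (4)(-1) + (6)(-4) = -46

-46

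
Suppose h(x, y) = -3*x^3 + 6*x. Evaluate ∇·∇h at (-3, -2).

∂²h/∂x² = -18*x
∂²h/∂y² = 0
∇²h = -18*x
At (-3, -2): 54.

54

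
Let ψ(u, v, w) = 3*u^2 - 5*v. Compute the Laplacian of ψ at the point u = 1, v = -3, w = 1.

∂²ψ/∂u² = 6
∂²ψ/∂v² = 0
∂²ψ/∂w² = 0
∇²ψ = 6
At (1, -3, 1): 6.

6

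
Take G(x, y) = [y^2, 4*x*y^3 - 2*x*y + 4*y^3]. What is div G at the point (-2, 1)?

-8

∂G₁/∂x = 0
∂G₂/∂y = 12*x*y^2 - 2*x + 12*y^2
∇·G = 12*x*y^2 - 2*x + 12*y^2
At (-2, 1): -8.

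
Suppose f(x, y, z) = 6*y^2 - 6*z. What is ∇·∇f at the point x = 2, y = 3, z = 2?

∂²f/∂x² = 0
∂²f/∂y² = 12
∂²f/∂z² = 0
∇²f = 12
At (2, 3, 2): 12.

12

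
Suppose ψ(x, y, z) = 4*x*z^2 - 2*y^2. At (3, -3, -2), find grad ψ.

(16, 12, -48)

∂ψ/∂x = 4*z^2
∂ψ/∂y = -4*y
∂ψ/∂z = 8*x*z
∇ψ = (4*z^2, -4*y, 8*x*z)
At (3, -3, -2): (16, 12, -48).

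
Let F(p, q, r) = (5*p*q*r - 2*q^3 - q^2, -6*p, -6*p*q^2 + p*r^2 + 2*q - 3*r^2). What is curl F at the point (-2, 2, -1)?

(50, 3, 12)

(∇×F)₁ = ∂F₃/∂q − ∂F₂/∂r = -12*p*q + 2
(∇×F)₂ = ∂F₁/∂r − ∂F₃/∂p = 5*p*q + 6*q^2 - r^2
(∇×F)₃ = ∂F₂/∂p − ∂F₁/∂q = -5*p*r + 6*q^2 + 2*q - 6
∇×F = (-12*p*q + 2, 5*p*q + 6*q^2 - r^2, -5*p*r + 6*q^2 + 2*q - 6)
At (-2, 2, -1): (50, 3, 12).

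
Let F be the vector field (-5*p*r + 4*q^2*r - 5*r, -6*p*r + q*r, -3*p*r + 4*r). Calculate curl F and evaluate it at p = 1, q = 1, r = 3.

(∇×F)₁ = ∂F₃/∂q − ∂F₂/∂r = 6*p - q
(∇×F)₂ = ∂F₁/∂r − ∂F₃/∂p = -5*p + 4*q^2 + 3*r - 5
(∇×F)₃ = ∂F₂/∂p − ∂F₁/∂q = -8*q*r - 6*r
∇×F = (6*p - q, -5*p + 4*q^2 + 3*r - 5, -8*q*r - 6*r)
At (1, 1, 3): (5, 3, -42).

(5, 3, -42)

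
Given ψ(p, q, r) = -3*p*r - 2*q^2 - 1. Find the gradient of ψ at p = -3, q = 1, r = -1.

(3, -4, 9)

∂ψ/∂p = -3*r
∂ψ/∂q = -4*q
∂ψ/∂r = -3*p
∇ψ = (-3*r, -4*q, -3*p)
At (-3, 1, -1): (3, -4, 9).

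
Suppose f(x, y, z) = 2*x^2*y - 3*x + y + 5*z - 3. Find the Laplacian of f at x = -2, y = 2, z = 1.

∂²f/∂x² = 4*y
∂²f/∂y² = 0
∂²f/∂z² = 0
∇²f = 4*y
At (-2, 2, 1): 8.

8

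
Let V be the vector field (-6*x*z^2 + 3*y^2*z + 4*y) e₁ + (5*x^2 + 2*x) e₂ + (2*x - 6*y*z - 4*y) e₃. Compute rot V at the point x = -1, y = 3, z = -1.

(2, 13, 6)

(∇×V)₁ = ∂V₃/∂y − ∂V₂/∂z = -6*z - 4
(∇×V)₂ = ∂V₁/∂z − ∂V₃/∂x = -12*x*z + 3*y^2 - 2
(∇×V)₃ = ∂V₂/∂x − ∂V₁/∂y = 10*x - 6*y*z - 2
∇×V = (-6*z - 4, -12*x*z + 3*y^2 - 2, 10*x - 6*y*z - 2)
At (-1, 3, -1): (2, 13, 6).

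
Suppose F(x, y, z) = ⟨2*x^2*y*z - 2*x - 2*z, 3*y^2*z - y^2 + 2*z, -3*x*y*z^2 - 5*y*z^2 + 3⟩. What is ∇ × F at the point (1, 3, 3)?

(-101, 85, -6)

(∇×F)₁ = ∂F₃/∂y − ∂F₂/∂z = -3*x*z^2 - 3*y^2 - 5*z^2 - 2
(∇×F)₂ = ∂F₁/∂z − ∂F₃/∂x = 2*x^2*y + 3*y*z^2 - 2
(∇×F)₃ = ∂F₂/∂x − ∂F₁/∂y = -2*x^2*z
∇×F = (-3*x*z^2 - 3*y^2 - 5*z^2 - 2, 2*x^2*y + 3*y*z^2 - 2, -2*x^2*z)
At (1, 3, 3): (-101, 85, -6).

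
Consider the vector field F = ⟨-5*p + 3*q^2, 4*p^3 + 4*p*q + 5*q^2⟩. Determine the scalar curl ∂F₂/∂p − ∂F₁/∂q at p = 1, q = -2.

16

∂F₂/∂p = 12*p^2 + 4*q
∂F₁/∂q = 6*q
Scalar curl = 12*p^2 - 2*q
At (1, -2): 16.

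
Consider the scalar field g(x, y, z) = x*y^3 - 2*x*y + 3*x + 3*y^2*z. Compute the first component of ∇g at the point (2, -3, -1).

(∇g)_1 = ∂g/∂x = y^3 - 2*y + 3
At (2, -3, -1): -18.

-18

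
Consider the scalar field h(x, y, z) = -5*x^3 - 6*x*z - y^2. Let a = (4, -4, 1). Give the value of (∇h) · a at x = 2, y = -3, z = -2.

∂h/∂x = -15*x^2 - 6*z
∂h/∂y = -2*y
∂h/∂z = -6*x
∇h at (2, -3, -2) = (-48, 6, -12)
∇h · a = (-48)(4) + (6)(-4) + (-12)(1) = -228

-228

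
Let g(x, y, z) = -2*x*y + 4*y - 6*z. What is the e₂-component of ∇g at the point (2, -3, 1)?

0

(∇g)_2 = ∂g/∂y = -2*x + 4
At (2, -3, 1): 0.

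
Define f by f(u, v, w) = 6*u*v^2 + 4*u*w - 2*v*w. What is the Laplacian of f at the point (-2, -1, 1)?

-24

∂²f/∂u² = 0
∂²f/∂v² = 12*u
∂²f/∂w² = 0
∇²f = 12*u
At (-2, -1, 1): -24.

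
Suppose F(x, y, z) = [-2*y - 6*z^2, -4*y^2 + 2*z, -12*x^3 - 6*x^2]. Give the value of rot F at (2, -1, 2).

(-2, 144, 2)

(∇×F)₁ = ∂F₃/∂y − ∂F₂/∂z = -2
(∇×F)₂ = ∂F₁/∂z − ∂F₃/∂x = 36*x^2 + 12*x - 12*z
(∇×F)₃ = ∂F₂/∂x − ∂F₁/∂y = 2
∇×F = (-2, 36*x^2 + 12*x - 12*z, 2)
At (2, -1, 2): (-2, 144, 2).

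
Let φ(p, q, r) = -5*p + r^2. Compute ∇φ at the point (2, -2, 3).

∂φ/∂p = -5
∂φ/∂q = 0
∂φ/∂r = 2*r
∇φ = (-5, 0, 2*r)
At (2, -2, 3): (-5, 0, 6).

(-5, 0, 6)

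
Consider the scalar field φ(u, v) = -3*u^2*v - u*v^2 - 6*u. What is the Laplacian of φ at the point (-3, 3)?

-12

∂²φ/∂u² = -6*v
∂²φ/∂v² = -2*u
∇²φ = -2*u - 6*v
At (-3, 3): -12.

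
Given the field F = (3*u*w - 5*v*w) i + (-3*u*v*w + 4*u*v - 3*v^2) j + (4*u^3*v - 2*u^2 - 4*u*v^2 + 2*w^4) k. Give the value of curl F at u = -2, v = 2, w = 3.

(∇×F)₁ = ∂F₃/∂v − ∂F₂/∂w = 4*u^3 - 5*u*v
(∇×F)₂ = ∂F₁/∂w − ∂F₃/∂u = -12*u^2*v + 7*u + 4*v^2 - 5*v
(∇×F)₃ = ∂F₂/∂u − ∂F₁/∂v = -3*v*w + 4*v + 5*w
∇×F = (4*u^3 - 5*u*v, -12*u^2*v + 7*u + 4*v^2 - 5*v, -3*v*w + 4*v + 5*w)
At (-2, 2, 3): (-12, -104, 5).

(-12, -104, 5)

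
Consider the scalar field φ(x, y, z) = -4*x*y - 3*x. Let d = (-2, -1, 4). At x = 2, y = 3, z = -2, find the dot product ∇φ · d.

∂φ/∂x = -4*y - 3
∂φ/∂y = -4*x
∂φ/∂z = 0
∇φ at (2, 3, -2) = (-15, -8, 0)
∇φ · d = (-15)(-2) + (-8)(-1) + (0)(4) = 38

38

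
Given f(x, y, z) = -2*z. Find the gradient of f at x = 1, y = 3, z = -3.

(0, 0, -2)

∂f/∂x = 0
∂f/∂y = 0
∂f/∂z = -2
∇f = (0, 0, -2)
At (1, 3, -3): (0, 0, -2).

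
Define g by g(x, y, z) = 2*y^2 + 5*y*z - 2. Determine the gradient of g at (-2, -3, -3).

∂g/∂x = 0
∂g/∂y = 4*y + 5*z
∂g/∂z = 5*y
∇g = (0, 4*y + 5*z, 5*y)
At (-2, -3, -3): (0, -27, -15).

(0, -27, -15)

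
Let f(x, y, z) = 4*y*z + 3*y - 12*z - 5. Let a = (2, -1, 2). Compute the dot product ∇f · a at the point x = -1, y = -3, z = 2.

-59

∂f/∂x = 0
∂f/∂y = 4*z + 3
∂f/∂z = 4*y - 12
∇f at (-1, -3, 2) = (0, 11, -24)
∇f · a = (0)(2) + (11)(-1) + (-24)(2) = -59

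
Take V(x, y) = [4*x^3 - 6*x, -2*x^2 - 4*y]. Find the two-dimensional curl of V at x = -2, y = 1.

8

∂V₂/∂x = -4*x
∂V₁/∂y = 0
Scalar curl = -4*x
At (-2, 1): 8.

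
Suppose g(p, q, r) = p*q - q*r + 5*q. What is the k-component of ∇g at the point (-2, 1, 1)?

(∇g)_3 = ∂g/∂r = -q
At (-2, 1, 1): -1.

-1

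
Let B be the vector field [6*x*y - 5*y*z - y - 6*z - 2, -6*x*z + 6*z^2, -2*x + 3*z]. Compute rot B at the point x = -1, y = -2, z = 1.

(-18, 6, 6)

(∇×B)₁ = ∂B₃/∂y − ∂B₂/∂z = 6*x - 12*z
(∇×B)₂ = ∂B₁/∂z − ∂B₃/∂x = -5*y - 4
(∇×B)₃ = ∂B₂/∂x − ∂B₁/∂y = -6*x - z + 1
∇×B = (6*x - 12*z, -5*y - 4, -6*x - z + 1)
At (-1, -2, 1): (-18, 6, 6).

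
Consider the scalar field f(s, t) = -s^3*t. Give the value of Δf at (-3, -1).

-18

∂²f/∂s² = -6*s*t
∂²f/∂t² = 0
∇²f = -6*s*t
At (-3, -1): -18.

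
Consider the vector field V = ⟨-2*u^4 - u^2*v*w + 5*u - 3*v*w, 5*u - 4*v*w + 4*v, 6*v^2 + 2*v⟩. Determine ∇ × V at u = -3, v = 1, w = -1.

(18, -12, -7)

(∇×V)₁ = ∂V₃/∂v − ∂V₂/∂w = 16*v + 2
(∇×V)₂ = ∂V₁/∂w − ∂V₃/∂u = -u^2*v - 3*v
(∇×V)₃ = ∂V₂/∂u − ∂V₁/∂v = u^2*w + 3*w + 5
∇×V = (16*v + 2, -u^2*v - 3*v, u^2*w + 3*w + 5)
At (-3, 1, -1): (18, -12, -7).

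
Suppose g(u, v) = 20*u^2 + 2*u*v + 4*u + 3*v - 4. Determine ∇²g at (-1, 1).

∂²g/∂u² = 40
∂²g/∂v² = 0
∇²g = 40
At (-1, 1): 40.

40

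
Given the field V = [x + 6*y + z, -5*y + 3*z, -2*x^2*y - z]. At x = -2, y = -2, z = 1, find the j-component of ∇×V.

17

(∇×V)_2 = ∂V₁/∂z − ∂V₃/∂x
= 1 − (-4*x*y)
= 4*x*y + 1
At (-2, -2, 1): 17.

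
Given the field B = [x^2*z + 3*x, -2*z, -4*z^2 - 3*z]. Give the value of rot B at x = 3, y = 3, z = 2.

(2, 9, 0)

(∇×B)₁ = ∂B₃/∂y − ∂B₂/∂z = 2
(∇×B)₂ = ∂B₁/∂z − ∂B₃/∂x = x^2
(∇×B)₃ = ∂B₂/∂x − ∂B₁/∂y = 0
∇×B = (2, x^2, 0)
At (3, 3, 2): (2, 9, 0).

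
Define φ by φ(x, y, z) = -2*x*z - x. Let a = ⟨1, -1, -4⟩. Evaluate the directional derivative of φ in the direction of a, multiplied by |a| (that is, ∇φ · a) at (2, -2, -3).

∂φ/∂x = -2*z - 1
∂φ/∂y = 0
∂φ/∂z = -2*x
∇φ at (2, -2, -3) = (5, 0, -4)
∇φ · a = (5)(1) + (0)(-1) + (-4)(-4) = 21

21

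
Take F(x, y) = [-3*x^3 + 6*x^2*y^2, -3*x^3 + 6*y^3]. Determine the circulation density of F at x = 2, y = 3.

∂F₂/∂x = -9*x^2
∂F₁/∂y = 12*x^2*y
Scalar curl = -12*x^2*y - 9*x^2
At (2, 3): -180.

-180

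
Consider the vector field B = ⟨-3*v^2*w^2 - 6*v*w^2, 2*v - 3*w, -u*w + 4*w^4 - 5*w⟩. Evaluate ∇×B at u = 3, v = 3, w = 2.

(3, -178, 96)

(∇×B)₁ = ∂B₃/∂v − ∂B₂/∂w = 3
(∇×B)₂ = ∂B₁/∂w − ∂B₃/∂u = -6*v^2*w - 12*v*w + w
(∇×B)₃ = ∂B₂/∂u − ∂B₁/∂v = 6*v*w^2 + 6*w^2
∇×B = (3, -6*v^2*w - 12*v*w + w, 6*v*w^2 + 6*w^2)
At (3, 3, 2): (3, -178, 96).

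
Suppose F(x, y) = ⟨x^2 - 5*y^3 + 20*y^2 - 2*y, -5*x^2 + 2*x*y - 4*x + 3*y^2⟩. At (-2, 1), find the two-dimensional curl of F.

∂F₂/∂x = -10*x + 2*y - 4
∂F₁/∂y = -15*y^2 + 40*y - 2
Scalar curl = -10*x + 15*y^2 - 38*y - 2
At (-2, 1): -5.

-5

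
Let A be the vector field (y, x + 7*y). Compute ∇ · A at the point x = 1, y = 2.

7

∂A₁/∂x = 0
∂A₂/∂y = 7
∇·A = 7
At (1, 2): 7.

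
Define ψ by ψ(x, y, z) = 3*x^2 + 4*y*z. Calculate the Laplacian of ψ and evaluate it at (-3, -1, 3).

∂²ψ/∂x² = 6
∂²ψ/∂y² = 0
∂²ψ/∂z² = 0
∇²ψ = 6
At (-3, -1, 3): 6.

6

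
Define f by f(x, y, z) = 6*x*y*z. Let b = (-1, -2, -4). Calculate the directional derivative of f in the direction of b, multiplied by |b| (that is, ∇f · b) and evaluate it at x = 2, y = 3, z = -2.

-60

∂f/∂x = 6*y*z
∂f/∂y = 6*x*z
∂f/∂z = 6*x*y
∇f at (2, 3, -2) = (-36, -24, 36)
∇f · b = (-36)(-1) + (-24)(-2) + (36)(-4) = -60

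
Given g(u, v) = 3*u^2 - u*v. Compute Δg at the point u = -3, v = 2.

6

∂²g/∂u² = 6
∂²g/∂v² = 0
∇²g = 6
At (-3, 2): 6.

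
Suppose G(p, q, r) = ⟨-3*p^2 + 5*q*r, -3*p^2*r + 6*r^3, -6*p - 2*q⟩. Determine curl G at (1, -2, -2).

(∇×G)₁ = ∂G₃/∂q − ∂G₂/∂r = 3*p^2 - 18*r^2 - 2
(∇×G)₂ = ∂G₁/∂r − ∂G₃/∂p = 5*q + 6
(∇×G)₃ = ∂G₂/∂p − ∂G₁/∂q = -6*p*r - 5*r
∇×G = (3*p^2 - 18*r^2 - 2, 5*q + 6, -6*p*r - 5*r)
At (1, -2, -2): (-71, -4, 22).

(-71, -4, 22)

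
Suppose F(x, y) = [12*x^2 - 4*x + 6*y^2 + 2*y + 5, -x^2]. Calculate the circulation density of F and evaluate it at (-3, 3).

∂F₂/∂x = -2*x
∂F₁/∂y = 12*y + 2
Scalar curl = -2*x - 12*y - 2
At (-3, 3): -32.

-32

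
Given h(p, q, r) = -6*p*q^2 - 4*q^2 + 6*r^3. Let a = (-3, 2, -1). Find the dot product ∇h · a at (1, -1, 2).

-14

∂h/∂p = -6*q^2
∂h/∂q = -12*p*q - 8*q
∂h/∂r = 18*r^2
∇h at (1, -1, 2) = (-6, 20, 72)
∇h · a = (-6)(-3) + (20)(2) + (72)(-1) = -14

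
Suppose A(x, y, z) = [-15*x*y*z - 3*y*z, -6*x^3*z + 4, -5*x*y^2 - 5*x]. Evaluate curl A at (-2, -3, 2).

(-108, -31, -198)

(∇×A)₁ = ∂A₃/∂y − ∂A₂/∂z = 6*x^3 - 10*x*y
(∇×A)₂ = ∂A₁/∂z − ∂A₃/∂x = -15*x*y + 5*y^2 - 3*y + 5
(∇×A)₃ = ∂A₂/∂x − ∂A₁/∂y = -18*x^2*z + 15*x*z + 3*z
∇×A = (6*x^3 - 10*x*y, -15*x*y + 5*y^2 - 3*y + 5, -18*x^2*z + 15*x*z + 3*z)
At (-2, -3, 2): (-108, -31, -198).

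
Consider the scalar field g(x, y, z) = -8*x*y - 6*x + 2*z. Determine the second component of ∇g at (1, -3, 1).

(∇g)_2 = ∂g/∂y = -8*x
At (1, -3, 1): -8.

-8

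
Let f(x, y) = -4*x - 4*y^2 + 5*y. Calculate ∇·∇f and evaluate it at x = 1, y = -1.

∂²f/∂x² = 0
∂²f/∂y² = -8
∇²f = -8
At (1, -1): -8.

-8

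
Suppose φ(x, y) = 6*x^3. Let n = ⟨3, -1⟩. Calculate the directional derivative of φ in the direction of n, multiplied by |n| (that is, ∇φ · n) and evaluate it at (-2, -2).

∂φ/∂x = 18*x^2
∂φ/∂y = 0
∇φ at (-2, -2) = (72, 0)
∇φ · n = (72)(3) + (0)(-1) = 216

216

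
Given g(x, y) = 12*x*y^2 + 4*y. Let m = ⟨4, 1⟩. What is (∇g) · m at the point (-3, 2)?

52

∂g/∂x = 12*y^2
∂g/∂y = 24*x*y + 4
∇g at (-3, 2) = (48, -140)
∇g · m = (48)(4) + (-140)(1) = 52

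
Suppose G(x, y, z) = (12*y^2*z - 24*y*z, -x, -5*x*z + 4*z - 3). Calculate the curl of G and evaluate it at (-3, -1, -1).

(0, 31, -49)

(∇×G)₁ = ∂G₃/∂y − ∂G₂/∂z = 0
(∇×G)₂ = ∂G₁/∂z − ∂G₃/∂x = 12*y^2 - 24*y + 5*z
(∇×G)₃ = ∂G₂/∂x − ∂G₁/∂y = -24*y*z + 24*z - 1
∇×G = (0, 12*y^2 - 24*y + 5*z, -24*y*z + 24*z - 1)
At (-3, -1, -1): (0, 31, -49).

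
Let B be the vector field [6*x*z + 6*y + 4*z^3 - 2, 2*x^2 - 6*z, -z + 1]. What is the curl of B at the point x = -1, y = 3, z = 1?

(∇×B)₁ = ∂B₃/∂y − ∂B₂/∂z = 6
(∇×B)₂ = ∂B₁/∂z − ∂B₃/∂x = 6*x + 12*z^2
(∇×B)₃ = ∂B₂/∂x − ∂B₁/∂y = 4*x - 6
∇×B = (6, 6*x + 12*z^2, 4*x - 6)
At (-1, 3, 1): (6, 6, -10).

(6, 6, -10)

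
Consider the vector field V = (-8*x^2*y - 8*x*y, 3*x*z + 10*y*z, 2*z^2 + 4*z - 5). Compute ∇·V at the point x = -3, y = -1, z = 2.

-8

∂V₁/∂x = -16*x*y - 8*y
∂V₂/∂y = 10*z
∂V₃/∂z = 4*z + 4
∇·V = -16*x*y - 8*y + 14*z + 4
At (-3, -1, 2): -8.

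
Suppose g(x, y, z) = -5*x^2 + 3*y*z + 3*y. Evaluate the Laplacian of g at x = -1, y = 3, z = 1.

∂²g/∂x² = -10
∂²g/∂y² = 0
∂²g/∂z² = 0
∇²g = -10
At (-1, 3, 1): -10.

-10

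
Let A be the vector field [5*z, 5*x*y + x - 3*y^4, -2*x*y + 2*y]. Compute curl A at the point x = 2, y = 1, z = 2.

(∇×A)₁ = ∂A₃/∂y − ∂A₂/∂z = -2*x + 2
(∇×A)₂ = ∂A₁/∂z − ∂A₃/∂x = 2*y + 5
(∇×A)₃ = ∂A₂/∂x − ∂A₁/∂y = 5*y + 1
∇×A = (-2*x + 2, 2*y + 5, 5*y + 1)
At (2, 1, 2): (-2, 7, 6).

(-2, 7, 6)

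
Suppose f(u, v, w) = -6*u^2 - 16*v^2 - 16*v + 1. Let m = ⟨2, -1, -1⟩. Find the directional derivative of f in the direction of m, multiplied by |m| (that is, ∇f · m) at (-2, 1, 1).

∂f/∂u = -12*u
∂f/∂v = -32*v - 16
∂f/∂w = 0
∇f at (-2, 1, 1) = (24, -48, 0)
∇f · m = (24)(2) + (-48)(-1) + (0)(-1) = 96

96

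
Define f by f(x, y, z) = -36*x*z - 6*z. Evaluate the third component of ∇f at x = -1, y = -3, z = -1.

30

(∇f)_3 = ∂f/∂z = -36*x - 6
At (-1, -3, -1): 30.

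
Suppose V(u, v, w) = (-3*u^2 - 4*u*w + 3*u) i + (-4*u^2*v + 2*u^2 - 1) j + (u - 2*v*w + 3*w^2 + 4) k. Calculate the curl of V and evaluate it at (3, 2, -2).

(4, -13, -36)

(∇×V)₁ = ∂V₃/∂v − ∂V₂/∂w = -2*w
(∇×V)₂ = ∂V₁/∂w − ∂V₃/∂u = -4*u - 1
(∇×V)₃ = ∂V₂/∂u − ∂V₁/∂v = -8*u*v + 4*u
∇×V = (-2*w, -4*u - 1, -8*u*v + 4*u)
At (3, 2, -2): (4, -13, -36).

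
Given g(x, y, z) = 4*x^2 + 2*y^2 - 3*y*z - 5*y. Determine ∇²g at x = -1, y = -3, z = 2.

∂²g/∂x² = 8
∂²g/∂y² = 4
∂²g/∂z² = 0
∇²g = 12
At (-1, -3, 2): 12.

12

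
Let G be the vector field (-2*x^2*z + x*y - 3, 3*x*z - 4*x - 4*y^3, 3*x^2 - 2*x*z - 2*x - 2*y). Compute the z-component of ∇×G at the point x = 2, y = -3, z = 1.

-3

(∇×G)_3 = ∂G₂/∂x − ∂G₁/∂y
= 3*z - 4 − (x)
= -x + 3*z - 4
At (2, -3, 1): -3.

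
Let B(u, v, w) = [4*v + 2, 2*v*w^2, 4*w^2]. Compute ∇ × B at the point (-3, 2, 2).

(∇×B)₁ = ∂B₃/∂v − ∂B₂/∂w = -4*v*w
(∇×B)₂ = ∂B₁/∂w − ∂B₃/∂u = 0
(∇×B)₃ = ∂B₂/∂u − ∂B₁/∂v = -4
∇×B = (-4*v*w, 0, -4)
At (-3, 2, 2): (-16, 0, -4).

(-16, 0, -4)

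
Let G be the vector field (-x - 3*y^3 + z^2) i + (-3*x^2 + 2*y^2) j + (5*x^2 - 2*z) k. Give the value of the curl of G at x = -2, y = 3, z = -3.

(∇×G)₁ = ∂G₃/∂y − ∂G₂/∂z = 0
(∇×G)₂ = ∂G₁/∂z − ∂G₃/∂x = -10*x + 2*z
(∇×G)₃ = ∂G₂/∂x − ∂G₁/∂y = -6*x + 9*y^2
∇×G = (0, -10*x + 2*z, -6*x + 9*y^2)
At (-2, 3, -3): (0, 14, 93).

(0, 14, 93)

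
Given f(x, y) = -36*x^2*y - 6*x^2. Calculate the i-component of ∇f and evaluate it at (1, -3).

(∇f)_1 = ∂f/∂x = -72*x*y - 12*x
At (1, -3): 204.

204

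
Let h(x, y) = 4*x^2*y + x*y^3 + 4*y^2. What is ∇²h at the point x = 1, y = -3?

∂²h/∂x² = 8*y
∂²h/∂y² = 2*(3*x*y + 4)
∇²h = 6*x*y + 8*y + 8
At (1, -3): -34.

-34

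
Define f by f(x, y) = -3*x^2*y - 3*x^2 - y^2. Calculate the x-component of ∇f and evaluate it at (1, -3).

12

(∇f)_1 = ∂f/∂x = -6*x*y - 6*x
At (1, -3): 12.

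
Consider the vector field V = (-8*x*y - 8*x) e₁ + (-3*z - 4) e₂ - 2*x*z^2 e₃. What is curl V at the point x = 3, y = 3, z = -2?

(3, 8, 24)

(∇×V)₁ = ∂V₃/∂y − ∂V₂/∂z = 3
(∇×V)₂ = ∂V₁/∂z − ∂V₃/∂x = 2*z^2
(∇×V)₃ = ∂V₂/∂x − ∂V₁/∂y = 8*x
∇×V = (3, 2*z^2, 8*x)
At (3, 3, -2): (3, 8, 24).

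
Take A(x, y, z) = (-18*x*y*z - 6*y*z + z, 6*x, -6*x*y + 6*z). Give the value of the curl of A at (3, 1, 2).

(∇×A)₁ = ∂A₃/∂y − ∂A₂/∂z = -6*x
(∇×A)₂ = ∂A₁/∂z − ∂A₃/∂x = -18*x*y + 1
(∇×A)₃ = ∂A₂/∂x − ∂A₁/∂y = 18*x*z + 6*z + 6
∇×A = (-6*x, -18*x*y + 1, 18*x*z + 6*z + 6)
At (3, 1, 2): (-18, -53, 126).

(-18, -53, 126)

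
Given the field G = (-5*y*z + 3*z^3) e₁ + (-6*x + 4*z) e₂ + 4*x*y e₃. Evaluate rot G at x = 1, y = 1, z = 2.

(∇×G)₁ = ∂G₃/∂y − ∂G₂/∂z = 4*x - 4
(∇×G)₂ = ∂G₁/∂z − ∂G₃/∂x = -9*y + 9*z^2
(∇×G)₃ = ∂G₂/∂x − ∂G₁/∂y = 5*z - 6
∇×G = (4*x - 4, -9*y + 9*z^2, 5*z - 6)
At (1, 1, 2): (0, 27, 4).

(0, 27, 4)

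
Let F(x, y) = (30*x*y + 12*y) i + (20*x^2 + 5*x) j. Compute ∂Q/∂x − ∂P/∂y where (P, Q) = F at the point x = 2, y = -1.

13

∂F₂/∂x = 40*x + 5
∂F₁/∂y = 30*x + 12
Scalar curl = 10*x - 7
At (2, -1): 13.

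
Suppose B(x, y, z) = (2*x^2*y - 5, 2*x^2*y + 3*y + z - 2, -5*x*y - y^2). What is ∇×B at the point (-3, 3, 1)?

(∇×B)₁ = ∂B₃/∂y − ∂B₂/∂z = -5*x - 2*y - 1
(∇×B)₂ = ∂B₁/∂z − ∂B₃/∂x = 5*y
(∇×B)₃ = ∂B₂/∂x − ∂B₁/∂y = -2*x^2 + 4*x*y
∇×B = (-5*x - 2*y - 1, 5*y, -2*x^2 + 4*x*y)
At (-3, 3, 1): (8, 15, -54).

(8, 15, -54)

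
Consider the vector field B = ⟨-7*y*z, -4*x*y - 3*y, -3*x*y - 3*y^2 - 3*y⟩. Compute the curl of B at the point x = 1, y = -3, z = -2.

(12, 12, -2)

(∇×B)₁ = ∂B₃/∂y − ∂B₂/∂z = -3*x - 6*y - 3
(∇×B)₂ = ∂B₁/∂z − ∂B₃/∂x = -4*y
(∇×B)₃ = ∂B₂/∂x − ∂B₁/∂y = -4*y + 7*z
∇×B = (-3*x - 6*y - 3, -4*y, -4*y + 7*z)
At (1, -3, -2): (12, 12, -2).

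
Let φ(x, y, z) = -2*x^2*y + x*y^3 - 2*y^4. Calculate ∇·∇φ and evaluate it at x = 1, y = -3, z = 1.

-222

∂²φ/∂x² = -4*y
∂²φ/∂y² = 6*y*(x - 4*y)
∂²φ/∂z² = 0
∇²φ = 6*x*y - 24*y^2 - 4*y
At (1, -3, 1): -222.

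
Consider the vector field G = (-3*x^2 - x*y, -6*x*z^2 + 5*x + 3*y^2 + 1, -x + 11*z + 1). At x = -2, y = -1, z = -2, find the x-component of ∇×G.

48

(∇×G)_1 = ∂G₃/∂y − ∂G₂/∂z
= 0 − (-12*x*z)
= 12*x*z
At (-2, -1, -2): 48.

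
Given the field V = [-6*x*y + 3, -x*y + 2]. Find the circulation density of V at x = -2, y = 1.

∂V₂/∂x = -y
∂V₁/∂y = -6*x
Scalar curl = 6*x - y
At (-2, 1): -13.

-13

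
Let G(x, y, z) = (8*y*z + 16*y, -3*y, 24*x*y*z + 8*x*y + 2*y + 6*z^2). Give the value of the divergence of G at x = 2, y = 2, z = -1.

81

∂G₁/∂x = 0
∂G₂/∂y = -3
∂G₃/∂z = 24*x*y + 12*z
∇·G = 24*x*y + 12*z - 3
At (2, 2, -1): 81.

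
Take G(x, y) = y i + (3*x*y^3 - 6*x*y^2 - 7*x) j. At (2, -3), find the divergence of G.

234

∂G₁/∂x = 0
∂G₂/∂y = 9*x*y^2 - 12*x*y
∇·G = 9*x*y^2 - 12*x*y
At (2, -3): 234.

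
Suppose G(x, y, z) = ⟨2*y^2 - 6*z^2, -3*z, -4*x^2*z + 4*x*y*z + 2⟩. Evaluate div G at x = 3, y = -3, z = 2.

-72

∂G₁/∂x = 0
∂G₂/∂y = 0
∂G₃/∂z = -4*x^2 + 4*x*y
∇·G = -4*x^2 + 4*x*y
At (3, -3, 2): -72.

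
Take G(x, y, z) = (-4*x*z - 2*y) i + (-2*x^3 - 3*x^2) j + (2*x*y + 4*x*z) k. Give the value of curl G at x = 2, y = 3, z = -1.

(4, -10, -34)

(∇×G)₁ = ∂G₃/∂y − ∂G₂/∂z = 2*x
(∇×G)₂ = ∂G₁/∂z − ∂G₃/∂x = -4*x - 2*y - 4*z
(∇×G)₃ = ∂G₂/∂x − ∂G₁/∂y = -6*x^2 - 6*x + 2
∇×G = (2*x, -4*x - 2*y - 4*z, -6*x^2 - 6*x + 2)
At (2, 3, -1): (4, -10, -34).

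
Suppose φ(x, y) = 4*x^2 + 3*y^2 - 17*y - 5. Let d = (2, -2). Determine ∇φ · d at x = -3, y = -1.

∂φ/∂x = 8*x
∂φ/∂y = 6*y - 17
∇φ at (-3, -1) = (-24, -23)
∇φ · d = (-24)(2) + (-23)(-2) = -2

-2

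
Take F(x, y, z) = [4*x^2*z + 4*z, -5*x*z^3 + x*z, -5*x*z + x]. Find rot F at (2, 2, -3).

(268, 4, 132)

(∇×F)₁ = ∂F₃/∂y − ∂F₂/∂z = 15*x*z^2 - x
(∇×F)₂ = ∂F₁/∂z − ∂F₃/∂x = 4*x^2 + 5*z + 3
(∇×F)₃ = ∂F₂/∂x − ∂F₁/∂y = -5*z^3 + z
∇×F = (15*x*z^2 - x, 4*x^2 + 5*z + 3, -5*z^3 + z)
At (2, 2, -3): (268, 4, 132).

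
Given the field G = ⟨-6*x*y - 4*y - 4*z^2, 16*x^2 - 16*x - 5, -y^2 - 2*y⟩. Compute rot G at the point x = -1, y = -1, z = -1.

(∇×G)₁ = ∂G₃/∂y − ∂G₂/∂z = -2*y - 2
(∇×G)₂ = ∂G₁/∂z − ∂G₃/∂x = -8*z
(∇×G)₃ = ∂G₂/∂x − ∂G₁/∂y = 38*x - 12
∇×G = (-2*y - 2, -8*z, 38*x - 12)
At (-1, -1, -1): (0, 8, -50).

(0, 8, -50)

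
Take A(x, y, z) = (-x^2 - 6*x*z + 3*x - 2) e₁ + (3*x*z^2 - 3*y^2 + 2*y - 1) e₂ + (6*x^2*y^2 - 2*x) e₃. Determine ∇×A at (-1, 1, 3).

(30, 20, 27)

(∇×A)₁ = ∂A₃/∂y − ∂A₂/∂z = 12*x^2*y - 6*x*z
(∇×A)₂ = ∂A₁/∂z − ∂A₃/∂x = -12*x*y^2 - 6*x + 2
(∇×A)₃ = ∂A₂/∂x − ∂A₁/∂y = 3*z^2
∇×A = (12*x^2*y - 6*x*z, -12*x*y^2 - 6*x + 2, 3*z^2)
At (-1, 1, 3): (30, 20, 27).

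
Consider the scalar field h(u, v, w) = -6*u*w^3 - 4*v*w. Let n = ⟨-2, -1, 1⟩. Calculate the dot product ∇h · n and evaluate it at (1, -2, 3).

∂h/∂u = -6*w^3
∂h/∂v = -4*w
∂h/∂w = -18*u*w^2 - 4*v
∇h at (1, -2, 3) = (-162, -12, -154)
∇h · n = (-162)(-2) + (-12)(-1) + (-154)(1) = 182

182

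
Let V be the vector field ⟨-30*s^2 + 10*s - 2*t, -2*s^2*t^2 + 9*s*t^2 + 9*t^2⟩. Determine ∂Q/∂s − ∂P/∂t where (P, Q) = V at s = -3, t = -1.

∂V₂/∂s = -4*s*t^2 + 9*t^2
∂V₁/∂t = -2
Scalar curl = -4*s*t^2 + 9*t^2 + 2
At (-3, -1): 23.

23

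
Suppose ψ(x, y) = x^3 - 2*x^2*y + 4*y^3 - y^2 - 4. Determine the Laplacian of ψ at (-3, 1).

0

∂²ψ/∂x² = 2*(3*x - 2*y)
∂²ψ/∂y² = 2*(12*y - 1)
∇²ψ = 6*x + 20*y - 2
At (-3, 1): 0.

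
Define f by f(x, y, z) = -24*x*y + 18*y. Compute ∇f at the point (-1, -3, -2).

∂f/∂x = -24*y
∂f/∂y = -24*x + 18
∂f/∂z = 0
∇f = (-24*y, -24*x + 18, 0)
At (-1, -3, -2): (72, 42, 0).

(72, 42, 0)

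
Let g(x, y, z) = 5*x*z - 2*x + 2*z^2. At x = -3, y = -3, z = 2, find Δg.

∂²g/∂x² = 0
∂²g/∂y² = 0
∂²g/∂z² = 4
∇²g = 4
At (-3, -3, 2): 4.

4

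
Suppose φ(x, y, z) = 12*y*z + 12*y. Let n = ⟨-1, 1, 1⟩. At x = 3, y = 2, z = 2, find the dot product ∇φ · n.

∂φ/∂x = 0
∂φ/∂y = 12*z + 12
∂φ/∂z = 12*y
∇φ at (3, 2, 2) = (0, 36, 24)
∇φ · n = (0)(-1) + (36)(1) + (24)(1) = 60

60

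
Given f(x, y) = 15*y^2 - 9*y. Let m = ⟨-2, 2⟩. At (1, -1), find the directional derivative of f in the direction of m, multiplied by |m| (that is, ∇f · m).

∂f/∂x = 0
∂f/∂y = 30*y - 9
∇f at (1, -1) = (0, -39)
∇f · m = (0)(-2) + (-39)(2) = -78

-78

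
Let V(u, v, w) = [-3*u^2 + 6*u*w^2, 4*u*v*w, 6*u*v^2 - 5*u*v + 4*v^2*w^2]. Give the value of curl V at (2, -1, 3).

(∇×V)₁ = ∂V₃/∂v − ∂V₂/∂w = 8*u*v - 5*u + 8*v*w^2
(∇×V)₂ = ∂V₁/∂w − ∂V₃/∂u = 12*u*w - 6*v^2 + 5*v
(∇×V)₃ = ∂V₂/∂u − ∂V₁/∂v = 4*v*w
∇×V = (8*u*v - 5*u + 8*v*w^2, 12*u*w - 6*v^2 + 5*v, 4*v*w)
At (2, -1, 3): (-98, 61, -12).

(-98, 61, -12)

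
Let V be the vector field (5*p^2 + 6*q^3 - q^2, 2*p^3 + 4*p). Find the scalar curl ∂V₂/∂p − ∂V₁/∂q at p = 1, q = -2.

-66

∂V₂/∂p = 6*p^2 + 4
∂V₁/∂q = 18*q^2 - 2*q
Scalar curl = 6*p^2 - 18*q^2 + 2*q + 4
At (1, -2): -66.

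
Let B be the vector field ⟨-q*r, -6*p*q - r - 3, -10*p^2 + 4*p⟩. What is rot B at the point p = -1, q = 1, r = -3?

(∇×B)₁ = ∂B₃/∂q − ∂B₂/∂r = 1
(∇×B)₂ = ∂B₁/∂r − ∂B₃/∂p = 20*p - q - 4
(∇×B)₃ = ∂B₂/∂p − ∂B₁/∂q = -6*q + r
∇×B = (1, 20*p - q - 4, -6*q + r)
At (-1, 1, -3): (1, -25, -9).

(1, -25, -9)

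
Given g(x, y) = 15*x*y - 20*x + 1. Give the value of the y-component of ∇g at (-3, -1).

(∇g)_2 = ∂g/∂y = 15*x
At (-3, -1): -45.

-45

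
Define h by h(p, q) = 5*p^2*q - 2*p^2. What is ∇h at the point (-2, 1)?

∂h/∂p = 10*p*q - 4*p
∂h/∂q = 5*p^2
∇h = (10*p*q - 4*p, 5*p^2)
At (-2, 1): (-12, 20).

(-12, 20)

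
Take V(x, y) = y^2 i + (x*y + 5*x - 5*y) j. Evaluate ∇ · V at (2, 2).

-3

∂V₁/∂x = 0
∂V₂/∂y = x - 5
∇·V = x - 5
At (2, 2): -3.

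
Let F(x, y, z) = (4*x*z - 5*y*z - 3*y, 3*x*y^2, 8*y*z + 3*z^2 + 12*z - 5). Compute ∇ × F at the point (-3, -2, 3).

(∇×F)₁ = ∂F₃/∂y − ∂F₂/∂z = 8*z
(∇×F)₂ = ∂F₁/∂z − ∂F₃/∂x = 4*x - 5*y
(∇×F)₃ = ∂F₂/∂x − ∂F₁/∂y = 3*y^2 + 5*z + 3
∇×F = (8*z, 4*x - 5*y, 3*y^2 + 5*z + 3)
At (-3, -2, 3): (24, -2, 30).

(24, -2, 30)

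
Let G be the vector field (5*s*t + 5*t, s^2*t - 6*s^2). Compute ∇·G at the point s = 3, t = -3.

∂G₁/∂s = 5*t
∂G₂/∂t = s^2
∇·G = s^2 + 5*t
At (3, -3): -6.

-6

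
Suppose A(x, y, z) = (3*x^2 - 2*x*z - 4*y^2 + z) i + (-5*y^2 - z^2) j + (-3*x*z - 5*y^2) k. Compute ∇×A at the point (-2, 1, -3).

(-16, -4, 8)

(∇×A)₁ = ∂A₃/∂y − ∂A₂/∂z = -10*y + 2*z
(∇×A)₂ = ∂A₁/∂z − ∂A₃/∂x = -2*x + 3*z + 1
(∇×A)₃ = ∂A₂/∂x − ∂A₁/∂y = 8*y
∇×A = (-10*y + 2*z, -2*x + 3*z + 1, 8*y)
At (-2, 1, -3): (-16, -4, 8).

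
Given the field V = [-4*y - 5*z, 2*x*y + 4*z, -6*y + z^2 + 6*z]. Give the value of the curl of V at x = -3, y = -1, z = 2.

(∇×V)₁ = ∂V₃/∂y − ∂V₂/∂z = -10
(∇×V)₂ = ∂V₁/∂z − ∂V₃/∂x = -5
(∇×V)₃ = ∂V₂/∂x − ∂V₁/∂y = 2*y + 4
∇×V = (-10, -5, 2*y + 4)
At (-3, -1, 2): (-10, -5, 2).

(-10, -5, 2)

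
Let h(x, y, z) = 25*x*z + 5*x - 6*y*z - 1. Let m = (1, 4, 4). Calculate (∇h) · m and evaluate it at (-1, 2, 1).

-142

∂h/∂x = 25*z + 5
∂h/∂y = -6*z
∂h/∂z = 25*x - 6*y
∇h at (-1, 2, 1) = (30, -6, -37)
∇h · m = (30)(1) + (-6)(4) + (-37)(4) = -142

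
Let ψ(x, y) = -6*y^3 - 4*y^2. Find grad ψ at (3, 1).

(0, -26)

∂ψ/∂x = 0
∂ψ/∂y = -18*y^2 - 8*y
∇ψ = (0, -18*y^2 - 8*y)
At (3, 1): (0, -26).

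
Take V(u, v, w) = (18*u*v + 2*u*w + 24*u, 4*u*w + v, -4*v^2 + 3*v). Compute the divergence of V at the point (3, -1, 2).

11

∂V₁/∂u = 18*v + 2*w + 24
∂V₂/∂v = 1
∂V₃/∂w = 0
∇·V = 18*v + 2*w + 25
At (3, -1, 2): 11.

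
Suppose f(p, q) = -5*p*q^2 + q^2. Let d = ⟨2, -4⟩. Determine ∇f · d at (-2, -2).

∂f/∂p = -5*q^2
∂f/∂q = -10*p*q + 2*q
∇f at (-2, -2) = (-20, -44)
∇f · d = (-20)(2) + (-44)(-4) = 136

136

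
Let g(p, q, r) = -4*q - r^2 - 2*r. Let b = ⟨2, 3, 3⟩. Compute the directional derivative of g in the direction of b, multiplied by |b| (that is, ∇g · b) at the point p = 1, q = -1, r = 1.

∂g/∂p = 0
∂g/∂q = -4
∂g/∂r = -2*r - 2
∇g at (1, -1, 1) = (0, -4, -4)
∇g · b = (0)(2) + (-4)(3) + (-4)(3) = -24

-24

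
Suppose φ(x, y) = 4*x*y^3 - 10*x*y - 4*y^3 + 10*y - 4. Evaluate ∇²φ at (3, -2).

-96

∂²φ/∂x² = 0
∂²φ/∂y² = 24*y*(x - 1)
∇²φ = 24*x*y - 24*y
At (3, -2): -96.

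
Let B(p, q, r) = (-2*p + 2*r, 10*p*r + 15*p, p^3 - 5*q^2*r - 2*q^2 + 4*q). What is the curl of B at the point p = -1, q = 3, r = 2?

(-58, -1, 35)

(∇×B)₁ = ∂B₃/∂q − ∂B₂/∂r = -10*p - 10*q*r - 4*q + 4
(∇×B)₂ = ∂B₁/∂r − ∂B₃/∂p = -3*p^2 + 2
(∇×B)₃ = ∂B₂/∂p − ∂B₁/∂q = 10*r + 15
∇×B = (-10*p - 10*q*r - 4*q + 4, -3*p^2 + 2, 10*r + 15)
At (-1, 3, 2): (-58, -1, 35).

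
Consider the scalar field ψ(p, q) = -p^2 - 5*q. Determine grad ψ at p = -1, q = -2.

∂ψ/∂p = -2*p
∂ψ/∂q = -5
∇ψ = (-2*p, -5)
At (-1, -2): (2, -5).

(2, -5)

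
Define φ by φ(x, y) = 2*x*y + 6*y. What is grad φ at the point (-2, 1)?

∂φ/∂x = 2*y
∂φ/∂y = 2*x + 6
∇φ = (2*y, 2*x + 6)
At (-2, 1): (2, 2).

(2, 2)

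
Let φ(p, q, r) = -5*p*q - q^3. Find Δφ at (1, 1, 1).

∂²φ/∂p² = 0
∂²φ/∂q² = -6*q
∂²φ/∂r² = 0
∇²φ = -6*q
At (1, 1, 1): -6.

-6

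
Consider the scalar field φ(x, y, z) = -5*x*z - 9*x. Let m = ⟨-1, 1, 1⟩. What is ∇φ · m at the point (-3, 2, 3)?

39

∂φ/∂x = -5*z - 9
∂φ/∂y = 0
∂φ/∂z = -5*x
∇φ at (-3, 2, 3) = (-24, 0, 15)
∇φ · m = (-24)(-1) + (0)(1) + (15)(1) = 39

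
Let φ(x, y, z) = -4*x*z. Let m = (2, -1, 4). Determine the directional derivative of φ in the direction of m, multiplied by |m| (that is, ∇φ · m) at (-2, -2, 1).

∂φ/∂x = -4*z
∂φ/∂y = 0
∂φ/∂z = -4*x
∇φ at (-2, -2, 1) = (-4, 0, 8)
∇φ · m = (-4)(2) + (0)(-1) + (8)(4) = 24

24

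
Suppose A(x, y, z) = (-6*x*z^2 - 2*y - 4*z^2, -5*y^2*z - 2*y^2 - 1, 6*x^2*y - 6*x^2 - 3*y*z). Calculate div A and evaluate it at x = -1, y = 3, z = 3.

-165

∂A₁/∂x = -6*z^2
∂A₂/∂y = -10*y*z - 4*y
∂A₃/∂z = -3*y
∇·A = -10*y*z - 7*y - 6*z^2
At (-1, 3, 3): -165.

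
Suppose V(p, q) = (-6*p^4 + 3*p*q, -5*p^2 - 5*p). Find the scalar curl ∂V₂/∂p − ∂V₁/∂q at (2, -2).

∂V₂/∂p = -10*p - 5
∂V₁/∂q = 3*p
Scalar curl = -13*p - 5
At (2, -2): -31.

-31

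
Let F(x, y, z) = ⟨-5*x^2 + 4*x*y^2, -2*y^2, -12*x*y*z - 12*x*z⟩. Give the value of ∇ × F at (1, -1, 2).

(∇×F)₁ = ∂F₃/∂y − ∂F₂/∂z = -12*x*z
(∇×F)₂ = ∂F₁/∂z − ∂F₃/∂x = 12*y*z + 12*z
(∇×F)₃ = ∂F₂/∂x − ∂F₁/∂y = -8*x*y
∇×F = (-12*x*z, 12*y*z + 12*z, -8*x*y)
At (1, -1, 2): (-24, 0, 8).

(-24, 0, 8)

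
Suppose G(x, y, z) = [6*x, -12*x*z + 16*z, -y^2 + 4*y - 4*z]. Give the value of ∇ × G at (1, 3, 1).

(∇×G)₁ = ∂G₃/∂y − ∂G₂/∂z = 12*x - 2*y - 12
(∇×G)₂ = ∂G₁/∂z − ∂G₃/∂x = 0
(∇×G)₃ = ∂G₂/∂x − ∂G₁/∂y = -12*z
∇×G = (12*x - 2*y - 12, 0, -12*z)
At (1, 3, 1): (-6, 0, -12).

(-6, 0, -12)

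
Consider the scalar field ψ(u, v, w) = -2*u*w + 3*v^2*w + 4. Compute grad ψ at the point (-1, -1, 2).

(-4, -12, 5)

∂ψ/∂u = -2*w
∂ψ/∂v = 6*v*w
∂ψ/∂w = -2*u + 3*v^2
∇ψ = (-2*w, 6*v*w, -2*u + 3*v^2)
At (-1, -1, 2): (-4, -12, 5).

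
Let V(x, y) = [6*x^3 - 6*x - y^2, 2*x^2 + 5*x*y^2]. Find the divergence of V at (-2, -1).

∂V₁/∂x = 18*x^2 - 6
∂V₂/∂y = 10*x*y
∇·V = 18*x^2 + 10*x*y - 6
At (-2, -1): 86.

86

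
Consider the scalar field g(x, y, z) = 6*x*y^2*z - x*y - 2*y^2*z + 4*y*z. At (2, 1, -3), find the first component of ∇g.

-19

(∇g)_1 = ∂g/∂x = 6*y^2*z - y
At (2, 1, -3): -19.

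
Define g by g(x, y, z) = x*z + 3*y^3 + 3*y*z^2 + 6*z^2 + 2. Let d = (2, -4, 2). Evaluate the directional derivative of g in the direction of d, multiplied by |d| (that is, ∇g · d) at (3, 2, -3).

∂g/∂x = z
∂g/∂y = 9*y^2 + 3*z^2
∂g/∂z = x + 6*y*z + 12*z
∇g at (3, 2, -3) = (-3, 63, -69)
∇g · d = (-3)(2) + (63)(-4) + (-69)(2) = -396

-396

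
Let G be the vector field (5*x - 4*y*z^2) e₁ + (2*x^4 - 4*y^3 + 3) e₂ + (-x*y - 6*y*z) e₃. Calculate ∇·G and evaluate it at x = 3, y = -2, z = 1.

-31

∂G₁/∂x = 5
∂G₂/∂y = -12*y^2
∂G₃/∂z = -6*y
∇·G = -12*y^2 - 6*y + 5
At (3, -2, 1): -31.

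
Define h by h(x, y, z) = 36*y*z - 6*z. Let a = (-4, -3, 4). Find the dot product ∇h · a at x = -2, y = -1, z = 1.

-276

∂h/∂x = 0
∂h/∂y = 36*z
∂h/∂z = 36*y - 6
∇h at (-2, -1, 1) = (0, 36, -42)
∇h · a = (0)(-4) + (36)(-3) + (-42)(4) = -276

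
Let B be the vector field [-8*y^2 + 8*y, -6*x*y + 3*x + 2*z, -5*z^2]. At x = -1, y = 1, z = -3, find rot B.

(∇×B)₁ = ∂B₃/∂y − ∂B₂/∂z = -2
(∇×B)₂ = ∂B₁/∂z − ∂B₃/∂x = 0
(∇×B)₃ = ∂B₂/∂x − ∂B₁/∂y = 10*y - 5
∇×B = (-2, 0, 10*y - 5)
At (-1, 1, -3): (-2, 0, 5).

(-2, 0, 5)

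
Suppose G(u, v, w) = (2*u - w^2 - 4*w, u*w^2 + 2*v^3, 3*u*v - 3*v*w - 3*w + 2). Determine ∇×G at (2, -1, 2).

(-8, -5, 4)

(∇×G)₁ = ∂G₃/∂v − ∂G₂/∂w = -2*u*w + 3*u - 3*w
(∇×G)₂ = ∂G₁/∂w − ∂G₃/∂u = -3*v - 2*w - 4
(∇×G)₃ = ∂G₂/∂u − ∂G₁/∂v = w^2
∇×G = (-2*u*w + 3*u - 3*w, -3*v - 2*w - 4, w^2)
At (2, -1, 2): (-8, -5, 4).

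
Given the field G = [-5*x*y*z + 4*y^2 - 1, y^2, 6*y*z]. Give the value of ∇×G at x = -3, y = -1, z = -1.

(-6, -15, 23)

(∇×G)₁ = ∂G₃/∂y − ∂G₂/∂z = 6*z
(∇×G)₂ = ∂G₁/∂z − ∂G₃/∂x = -5*x*y
(∇×G)₃ = ∂G₂/∂x − ∂G₁/∂y = 5*x*z - 8*y
∇×G = (6*z, -5*x*y, 5*x*z - 8*y)
At (-3, -1, -1): (-6, -15, 23).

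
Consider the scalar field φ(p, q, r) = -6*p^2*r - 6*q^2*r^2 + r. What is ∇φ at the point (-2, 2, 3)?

(72, -216, -167)

∂φ/∂p = -12*p*r
∂φ/∂q = -12*q*r^2
∂φ/∂r = -6*p^2 - 12*q^2*r + 1
∇φ = (-12*p*r, -12*q*r^2, -6*p^2 - 12*q^2*r + 1)
At (-2, 2, 3): (72, -216, -167).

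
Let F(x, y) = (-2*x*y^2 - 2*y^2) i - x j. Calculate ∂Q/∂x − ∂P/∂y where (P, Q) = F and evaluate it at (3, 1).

15

∂F₂/∂x = -1
∂F₁/∂y = -4*x*y - 4*y
Scalar curl = 4*x*y + 4*y - 1
At (3, 1): 15.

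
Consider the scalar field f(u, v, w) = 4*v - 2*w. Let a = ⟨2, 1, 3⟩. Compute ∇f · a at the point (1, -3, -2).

∂f/∂u = 0
∂f/∂v = 4
∂f/∂w = -2
∇f at (1, -3, -2) = (0, 4, -2)
∇f · a = (0)(2) + (4)(1) + (-2)(3) = -2

-2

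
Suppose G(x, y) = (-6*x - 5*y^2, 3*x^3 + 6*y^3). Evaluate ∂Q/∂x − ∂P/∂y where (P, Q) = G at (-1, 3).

39

∂G₂/∂x = 9*x^2
∂G₁/∂y = -10*y
Scalar curl = 9*x^2 + 10*y
At (-1, 3): 39.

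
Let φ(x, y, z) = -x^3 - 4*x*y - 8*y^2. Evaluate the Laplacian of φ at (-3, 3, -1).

∂²φ/∂x² = -6*x
∂²φ/∂y² = -16
∂²φ/∂z² = 0
∇²φ = -6*x - 16
At (-3, 3, -1): 2.

2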